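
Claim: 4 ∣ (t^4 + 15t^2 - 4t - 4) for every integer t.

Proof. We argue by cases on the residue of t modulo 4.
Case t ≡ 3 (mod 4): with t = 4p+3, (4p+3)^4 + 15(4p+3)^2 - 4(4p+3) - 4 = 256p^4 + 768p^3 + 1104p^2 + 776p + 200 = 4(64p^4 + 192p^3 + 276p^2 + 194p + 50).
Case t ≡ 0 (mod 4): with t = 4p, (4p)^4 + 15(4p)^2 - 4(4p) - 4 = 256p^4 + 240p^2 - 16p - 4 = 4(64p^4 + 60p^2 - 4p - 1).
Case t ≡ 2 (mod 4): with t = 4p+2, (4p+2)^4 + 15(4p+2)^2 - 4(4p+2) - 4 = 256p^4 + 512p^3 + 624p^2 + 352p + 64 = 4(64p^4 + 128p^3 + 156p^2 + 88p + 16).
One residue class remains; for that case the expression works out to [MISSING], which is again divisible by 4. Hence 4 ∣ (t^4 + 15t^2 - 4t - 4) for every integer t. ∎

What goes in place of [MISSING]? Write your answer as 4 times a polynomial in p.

4(64p^4 + 64p^3 + 84p^2 + 30p + 2)

The residues treated are {3, 0, 2}, so the missing case is t ≡ 1 (mod 4); write t = 4p+1.
Then (4p+1)^4 + 15(4p+1)^2 - 4(4p+1) - 4 = 256p^4 + 256p^3 + 336p^2 + 120p + 8 = 4(64p^4 + 64p^3 + 84p^2 + 30p + 2).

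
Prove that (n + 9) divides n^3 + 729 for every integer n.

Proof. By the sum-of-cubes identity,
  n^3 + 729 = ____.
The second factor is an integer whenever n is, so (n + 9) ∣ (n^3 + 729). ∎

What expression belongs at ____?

Polynomial division of n^3 + 729 by n + 9 leaves remainder 0 and quotient n^2 - 9n + 81.
Hence n^3 + 729 = (n + 9)(n^2 - 9n + 81).

(n + 9)(n^2 - 9n + 81)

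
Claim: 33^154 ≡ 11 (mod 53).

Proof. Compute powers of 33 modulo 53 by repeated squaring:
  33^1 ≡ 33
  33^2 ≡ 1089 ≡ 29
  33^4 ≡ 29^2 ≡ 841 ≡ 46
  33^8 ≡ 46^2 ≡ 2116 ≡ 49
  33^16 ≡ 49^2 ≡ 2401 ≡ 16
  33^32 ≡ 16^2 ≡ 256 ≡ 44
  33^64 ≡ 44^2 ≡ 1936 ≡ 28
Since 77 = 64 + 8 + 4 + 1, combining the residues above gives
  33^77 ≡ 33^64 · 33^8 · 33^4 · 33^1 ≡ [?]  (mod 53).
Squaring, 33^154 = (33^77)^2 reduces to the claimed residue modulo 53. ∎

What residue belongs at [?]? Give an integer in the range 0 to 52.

8

Multiply the listed residues: 28 · 49 · 46 · 33 = 1372 → 63112 → 2082696.
Reducing modulo 53: 2082696 = 39296·53 + 8, so 33^77 ≡ 8.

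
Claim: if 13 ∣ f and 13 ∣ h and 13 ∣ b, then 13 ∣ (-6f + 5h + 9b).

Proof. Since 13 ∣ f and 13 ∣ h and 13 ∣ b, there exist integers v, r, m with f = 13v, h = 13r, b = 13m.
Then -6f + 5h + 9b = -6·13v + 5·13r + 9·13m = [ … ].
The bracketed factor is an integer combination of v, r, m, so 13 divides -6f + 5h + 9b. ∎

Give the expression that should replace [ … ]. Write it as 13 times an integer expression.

Pull the common 13 out of every term: -6·13v + 5·13r + 9·13m = 13(9m + 5r - 6v).
9m + 5r - 6v is an integer, which exhibits the divisibility.

13(9m + 5r - 6v)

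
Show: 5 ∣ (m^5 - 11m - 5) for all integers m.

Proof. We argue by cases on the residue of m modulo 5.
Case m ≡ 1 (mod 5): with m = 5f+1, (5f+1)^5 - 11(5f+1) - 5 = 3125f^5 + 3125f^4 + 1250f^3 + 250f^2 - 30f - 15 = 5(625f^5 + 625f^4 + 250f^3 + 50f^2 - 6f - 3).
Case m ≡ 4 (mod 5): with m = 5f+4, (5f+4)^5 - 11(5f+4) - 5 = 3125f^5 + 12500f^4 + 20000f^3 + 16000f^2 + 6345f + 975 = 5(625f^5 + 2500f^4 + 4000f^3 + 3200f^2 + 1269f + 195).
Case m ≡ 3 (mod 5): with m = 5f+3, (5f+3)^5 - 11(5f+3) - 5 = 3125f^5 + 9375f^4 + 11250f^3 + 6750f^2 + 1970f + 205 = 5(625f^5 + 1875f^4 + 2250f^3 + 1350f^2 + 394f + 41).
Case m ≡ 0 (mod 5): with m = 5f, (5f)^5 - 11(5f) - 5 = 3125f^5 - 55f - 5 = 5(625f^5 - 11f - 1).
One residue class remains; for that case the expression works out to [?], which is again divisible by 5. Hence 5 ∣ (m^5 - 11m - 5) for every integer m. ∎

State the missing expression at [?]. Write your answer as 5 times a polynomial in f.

5(625f^5 + 1250f^4 + 1000f^3 + 400f^2 + 69f + 1)

Only m ≡ 2 (mod 5) is unaccounted for. Put m = 5f+2:
(5f+2)^5 - 11(5f+2) - 5 expands to 3125f^5 + 6250f^4 + 5000f^3 + 2000f^2 + 345f + 5,
and factoring out 5 leaves 5(625f^5 + 1250f^4 + 1000f^3 + 400f^2 + 69f + 1).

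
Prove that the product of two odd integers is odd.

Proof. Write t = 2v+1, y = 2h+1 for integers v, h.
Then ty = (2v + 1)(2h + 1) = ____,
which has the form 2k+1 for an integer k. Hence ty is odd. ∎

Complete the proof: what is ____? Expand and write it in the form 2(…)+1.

2(2hv + h + v) + 1

Expanding: (2v + 1)(2h + 1) = 4hv + 2h + 2v + 1.
Every term except the constant is even, so this is 2(2hv + h + v) + 1,
and 2hv + h + v ∈ ℤ gives the required form.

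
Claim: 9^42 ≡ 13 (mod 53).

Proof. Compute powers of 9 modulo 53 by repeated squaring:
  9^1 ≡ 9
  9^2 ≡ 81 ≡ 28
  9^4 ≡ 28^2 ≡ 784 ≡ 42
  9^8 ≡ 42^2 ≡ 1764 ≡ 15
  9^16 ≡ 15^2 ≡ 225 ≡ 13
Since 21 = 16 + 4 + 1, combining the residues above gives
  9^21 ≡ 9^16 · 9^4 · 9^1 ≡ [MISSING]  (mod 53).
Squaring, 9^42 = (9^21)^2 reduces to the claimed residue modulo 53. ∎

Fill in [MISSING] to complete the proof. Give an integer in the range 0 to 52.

38

Multiply the listed residues: 13 · 42 · 9 = 546 → 4914.
Reducing modulo 53: 4914 = 92·53 + 38, so 9^21 ≡ 38.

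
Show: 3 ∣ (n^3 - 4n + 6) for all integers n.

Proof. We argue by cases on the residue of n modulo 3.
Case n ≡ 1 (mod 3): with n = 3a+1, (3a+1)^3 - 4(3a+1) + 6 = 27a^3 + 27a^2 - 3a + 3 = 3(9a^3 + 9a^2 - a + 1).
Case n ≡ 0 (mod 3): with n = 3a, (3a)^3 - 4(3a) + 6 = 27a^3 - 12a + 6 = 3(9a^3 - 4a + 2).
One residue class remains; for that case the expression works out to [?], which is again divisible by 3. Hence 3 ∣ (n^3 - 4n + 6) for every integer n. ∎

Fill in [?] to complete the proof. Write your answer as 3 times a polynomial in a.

Only n ≡ 2 (mod 3) is unaccounted for. Put n = 3a+2:
(3a+2)^3 - 4(3a+2) + 6 expands to 27a^3 + 54a^2 + 24a + 6,
and factoring out 3 leaves 3(9a^3 + 18a^2 + 8a + 2).

3(9a^3 + 18a^2 + 8a + 2)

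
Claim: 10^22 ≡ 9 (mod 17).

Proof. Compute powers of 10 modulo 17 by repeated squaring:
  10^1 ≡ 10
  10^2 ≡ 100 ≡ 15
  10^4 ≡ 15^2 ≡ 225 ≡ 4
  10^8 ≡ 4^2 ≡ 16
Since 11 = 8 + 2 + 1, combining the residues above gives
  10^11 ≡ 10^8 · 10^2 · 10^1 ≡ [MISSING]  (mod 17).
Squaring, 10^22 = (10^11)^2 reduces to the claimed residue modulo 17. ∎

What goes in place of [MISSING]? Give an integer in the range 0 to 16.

Multiply the listed residues: 16 · 15 · 10 = 240 → 2400.
Reducing modulo 17: 2400 = 141·17 + 3, so 10^11 ≡ 3.

3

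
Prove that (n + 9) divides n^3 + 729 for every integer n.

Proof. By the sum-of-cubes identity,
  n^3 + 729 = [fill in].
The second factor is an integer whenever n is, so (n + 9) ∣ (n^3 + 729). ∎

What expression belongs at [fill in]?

Polynomial division of n^3 + 729 by n + 9 leaves remainder 0 and quotient n^2 - 9n + 81.
Hence n^3 + 729 = (n + 9)(n^2 - 9n + 81).

(n + 9)(n^2 - 9n + 81)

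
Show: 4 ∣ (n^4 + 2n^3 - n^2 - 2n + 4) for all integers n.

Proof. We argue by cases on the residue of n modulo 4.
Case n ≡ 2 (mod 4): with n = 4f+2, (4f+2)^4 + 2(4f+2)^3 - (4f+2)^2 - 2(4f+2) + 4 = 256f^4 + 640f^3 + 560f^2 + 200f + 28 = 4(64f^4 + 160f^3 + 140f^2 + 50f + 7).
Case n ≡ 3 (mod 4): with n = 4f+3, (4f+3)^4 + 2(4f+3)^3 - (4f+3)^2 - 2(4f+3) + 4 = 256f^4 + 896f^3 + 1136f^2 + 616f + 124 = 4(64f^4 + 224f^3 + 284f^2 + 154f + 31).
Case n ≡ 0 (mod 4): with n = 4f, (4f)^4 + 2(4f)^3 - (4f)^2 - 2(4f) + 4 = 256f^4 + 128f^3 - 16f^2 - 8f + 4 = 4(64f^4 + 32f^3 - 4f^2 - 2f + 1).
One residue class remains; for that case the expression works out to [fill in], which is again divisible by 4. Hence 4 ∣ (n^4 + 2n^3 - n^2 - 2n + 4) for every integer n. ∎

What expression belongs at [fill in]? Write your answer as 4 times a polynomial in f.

Only n ≡ 1 (mod 4) is unaccounted for. Put n = 4f+1:
(4f+1)^4 + 2(4f+1)^3 - (4f+1)^2 - 2(4f+1) + 4 expands to 256f^4 + 384f^3 + 176f^2 + 24f + 4,
and factoring out 4 leaves 4(64f^4 + 96f^3 + 44f^2 + 6f + 1).

4(64f^4 + 96f^3 + 44f^2 + 6f + 1)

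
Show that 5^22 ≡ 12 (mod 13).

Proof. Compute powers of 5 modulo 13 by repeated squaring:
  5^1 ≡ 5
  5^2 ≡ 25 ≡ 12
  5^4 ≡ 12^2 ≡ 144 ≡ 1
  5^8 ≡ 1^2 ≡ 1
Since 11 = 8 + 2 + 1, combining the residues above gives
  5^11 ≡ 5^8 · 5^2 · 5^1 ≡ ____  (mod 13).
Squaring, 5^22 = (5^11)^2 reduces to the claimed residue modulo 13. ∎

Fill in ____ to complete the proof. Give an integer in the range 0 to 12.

5^8 · 5^2 · 5^1 ≡ 1 · 12 · 5 = 60.
60 mod 13 = 8, so 5^11 ≡ 8 (mod 13).

8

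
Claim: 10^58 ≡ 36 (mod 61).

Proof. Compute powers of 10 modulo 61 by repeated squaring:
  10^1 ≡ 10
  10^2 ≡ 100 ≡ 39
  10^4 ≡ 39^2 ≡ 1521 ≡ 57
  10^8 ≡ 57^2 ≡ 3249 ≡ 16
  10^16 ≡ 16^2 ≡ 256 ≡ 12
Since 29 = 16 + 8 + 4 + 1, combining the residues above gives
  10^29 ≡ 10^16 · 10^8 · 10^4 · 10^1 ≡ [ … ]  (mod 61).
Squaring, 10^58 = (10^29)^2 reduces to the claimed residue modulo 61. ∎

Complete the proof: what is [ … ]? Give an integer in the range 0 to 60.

10^16 · 10^8 · 10^4 · 10^1 ≡ 12 · 16 · 57 · 10 = 109440.
109440 mod 61 = 6, so 10^29 ≡ 6 (mod 61).

6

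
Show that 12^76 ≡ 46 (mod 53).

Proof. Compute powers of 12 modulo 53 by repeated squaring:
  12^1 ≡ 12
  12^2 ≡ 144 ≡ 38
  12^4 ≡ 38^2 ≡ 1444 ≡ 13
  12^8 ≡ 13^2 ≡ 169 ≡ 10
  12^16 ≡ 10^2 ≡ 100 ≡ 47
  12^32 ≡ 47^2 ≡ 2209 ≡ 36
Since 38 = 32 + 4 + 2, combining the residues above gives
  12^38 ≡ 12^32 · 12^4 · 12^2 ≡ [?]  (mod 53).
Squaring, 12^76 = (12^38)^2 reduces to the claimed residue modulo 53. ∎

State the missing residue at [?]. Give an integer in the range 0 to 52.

Multiply the listed residues: 36 · 13 · 38 = 468 → 17784.
Reducing modulo 53: 17784 = 335·53 + 29, so 12^38 ≡ 29.

29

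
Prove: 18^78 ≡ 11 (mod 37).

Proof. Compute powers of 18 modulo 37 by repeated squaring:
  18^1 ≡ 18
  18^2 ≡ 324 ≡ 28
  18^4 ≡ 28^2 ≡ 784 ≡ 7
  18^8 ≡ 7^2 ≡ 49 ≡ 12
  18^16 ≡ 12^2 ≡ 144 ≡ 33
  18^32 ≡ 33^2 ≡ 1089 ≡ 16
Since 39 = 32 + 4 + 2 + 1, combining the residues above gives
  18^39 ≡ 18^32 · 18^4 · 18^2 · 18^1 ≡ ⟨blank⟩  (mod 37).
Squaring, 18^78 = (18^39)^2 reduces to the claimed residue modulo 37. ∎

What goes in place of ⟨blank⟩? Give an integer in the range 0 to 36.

23

18^32 · 18^4 · 18^2 · 18^1 ≡ 16 · 7 · 28 · 18 = 56448.
56448 mod 37 = 23, so 18^39 ≡ 23 (mod 37).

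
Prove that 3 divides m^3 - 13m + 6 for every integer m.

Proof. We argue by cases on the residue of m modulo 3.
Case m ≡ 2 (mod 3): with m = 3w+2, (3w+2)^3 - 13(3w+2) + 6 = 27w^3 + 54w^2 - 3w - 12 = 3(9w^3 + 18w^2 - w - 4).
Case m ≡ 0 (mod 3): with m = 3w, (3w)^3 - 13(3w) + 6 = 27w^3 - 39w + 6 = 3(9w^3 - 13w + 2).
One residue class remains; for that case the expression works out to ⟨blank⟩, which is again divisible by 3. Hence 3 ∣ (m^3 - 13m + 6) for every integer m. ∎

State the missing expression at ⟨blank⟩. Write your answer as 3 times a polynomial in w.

3(9w^3 + 9w^2 - 10w - 2)

Only m ≡ 1 (mod 3) is unaccounted for. Put m = 3w+1:
(3w+1)^3 - 13(3w+1) + 6 expands to 27w^3 + 27w^2 - 30w - 6,
and factoring out 3 leaves 3(9w^3 + 9w^2 - 10w - 2).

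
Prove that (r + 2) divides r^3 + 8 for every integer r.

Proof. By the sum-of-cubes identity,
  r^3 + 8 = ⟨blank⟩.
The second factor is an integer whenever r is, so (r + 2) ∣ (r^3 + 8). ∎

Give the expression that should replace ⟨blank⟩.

Polynomial division of r^3 + 8 by r + 2 leaves remainder 0 and quotient r^2 - 2r + 4.
Hence r^3 + 8 = (r + 2)(r^2 - 2r + 4).

(r + 2)(r^2 - 2r + 4)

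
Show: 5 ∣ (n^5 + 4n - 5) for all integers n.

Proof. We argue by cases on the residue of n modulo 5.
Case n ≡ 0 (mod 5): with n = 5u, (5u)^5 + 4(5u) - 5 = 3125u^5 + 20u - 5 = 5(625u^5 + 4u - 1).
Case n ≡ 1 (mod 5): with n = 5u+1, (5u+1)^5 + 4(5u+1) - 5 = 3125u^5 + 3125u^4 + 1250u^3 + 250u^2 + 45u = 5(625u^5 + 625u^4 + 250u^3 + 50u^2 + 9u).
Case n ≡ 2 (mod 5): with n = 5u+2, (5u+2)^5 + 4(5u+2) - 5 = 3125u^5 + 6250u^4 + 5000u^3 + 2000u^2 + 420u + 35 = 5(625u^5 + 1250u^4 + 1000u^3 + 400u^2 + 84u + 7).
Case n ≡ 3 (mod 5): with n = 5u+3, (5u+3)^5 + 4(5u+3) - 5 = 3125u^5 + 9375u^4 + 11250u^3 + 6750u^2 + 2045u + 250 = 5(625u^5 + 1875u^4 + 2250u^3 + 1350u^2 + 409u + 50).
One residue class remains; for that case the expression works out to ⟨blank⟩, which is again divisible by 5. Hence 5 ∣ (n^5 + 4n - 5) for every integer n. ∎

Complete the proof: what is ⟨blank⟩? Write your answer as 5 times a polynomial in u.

5(625u^5 + 2500u^4 + 4000u^3 + 3200u^2 + 1284u + 207)

The residues treated are {0, 1, 2, 3}, so the missing case is n ≡ 4 (mod 5); write n = 5u+4.
Then (5u+4)^5 + 4(5u+4) - 5 = 3125u^5 + 12500u^4 + 20000u^3 + 16000u^2 + 6420u + 1035 = 5(625u^5 + 2500u^4 + 4000u^3 + 3200u^2 + 1284u + 207).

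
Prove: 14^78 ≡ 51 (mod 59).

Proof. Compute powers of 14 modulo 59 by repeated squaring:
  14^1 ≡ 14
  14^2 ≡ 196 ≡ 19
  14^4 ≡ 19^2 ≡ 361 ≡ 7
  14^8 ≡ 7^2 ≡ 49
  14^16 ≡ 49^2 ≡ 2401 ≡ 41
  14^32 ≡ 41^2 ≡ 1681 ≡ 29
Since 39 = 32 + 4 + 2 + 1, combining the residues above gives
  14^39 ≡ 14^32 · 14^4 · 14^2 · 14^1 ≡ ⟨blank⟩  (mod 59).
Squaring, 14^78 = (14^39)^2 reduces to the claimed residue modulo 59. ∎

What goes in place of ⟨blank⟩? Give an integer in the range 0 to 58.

14^32 · 14^4 · 14^2 · 14^1 ≡ 29 · 7 · 19 · 14 = 53998.
53998 mod 59 = 13, so 14^39 ≡ 13 (mod 59).

13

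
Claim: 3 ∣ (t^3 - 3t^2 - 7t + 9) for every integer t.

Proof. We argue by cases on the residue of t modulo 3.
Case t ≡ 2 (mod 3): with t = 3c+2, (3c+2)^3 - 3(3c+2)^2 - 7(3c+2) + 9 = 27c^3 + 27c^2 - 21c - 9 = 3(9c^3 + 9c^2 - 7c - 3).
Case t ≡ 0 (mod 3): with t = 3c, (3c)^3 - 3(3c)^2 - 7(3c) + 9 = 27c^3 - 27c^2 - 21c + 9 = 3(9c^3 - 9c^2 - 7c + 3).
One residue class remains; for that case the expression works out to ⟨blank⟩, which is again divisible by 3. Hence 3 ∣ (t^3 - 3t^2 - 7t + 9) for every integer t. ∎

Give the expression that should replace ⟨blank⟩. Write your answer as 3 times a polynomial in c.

The residues treated are {2, 0}, so the missing case is t ≡ 1 (mod 3); write t = 3c+1.
Then (3c+1)^3 - 3(3c+1)^2 - 7(3c+1) + 9 = 27c^3 - 30c = 3(9c^3 - 10c).

3(9c^3 - 10c)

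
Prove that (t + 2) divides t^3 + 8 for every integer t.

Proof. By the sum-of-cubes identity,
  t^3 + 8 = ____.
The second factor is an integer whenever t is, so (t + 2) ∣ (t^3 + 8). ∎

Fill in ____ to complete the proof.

(t + 2)(t^2 - 2t + 4)

Polynomial division of t^3 + 8 by t + 2 leaves remainder 0 and quotient t^2 - 2t + 4.
Hence t^3 + 8 = (t + 2)(t^2 - 2t + 4).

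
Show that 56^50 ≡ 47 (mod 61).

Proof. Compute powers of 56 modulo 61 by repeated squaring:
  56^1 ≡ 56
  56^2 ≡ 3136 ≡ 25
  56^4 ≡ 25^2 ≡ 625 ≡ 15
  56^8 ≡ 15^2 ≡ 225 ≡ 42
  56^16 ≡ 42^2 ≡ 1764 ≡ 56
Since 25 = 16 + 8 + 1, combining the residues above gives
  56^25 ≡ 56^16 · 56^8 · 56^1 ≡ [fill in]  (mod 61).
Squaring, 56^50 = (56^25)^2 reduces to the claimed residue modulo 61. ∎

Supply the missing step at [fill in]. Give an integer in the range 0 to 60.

Multiply the listed residues: 56 · 42 · 56 = 2352 → 131712.
Reducing modulo 61: 131712 = 2159·61 + 13, so 56^25 ≡ 13.

13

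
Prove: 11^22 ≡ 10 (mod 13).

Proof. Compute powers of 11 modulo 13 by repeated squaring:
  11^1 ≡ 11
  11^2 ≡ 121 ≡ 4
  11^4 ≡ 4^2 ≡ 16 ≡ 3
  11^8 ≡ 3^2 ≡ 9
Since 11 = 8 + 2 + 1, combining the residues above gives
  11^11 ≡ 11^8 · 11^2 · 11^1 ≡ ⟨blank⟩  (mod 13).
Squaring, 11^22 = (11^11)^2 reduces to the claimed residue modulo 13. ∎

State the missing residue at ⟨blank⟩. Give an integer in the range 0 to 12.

6

11^8 · 11^2 · 11^1 ≡ 9 · 4 · 11 = 396.
396 mod 13 = 6, so 11^11 ≡ 6 (mod 13).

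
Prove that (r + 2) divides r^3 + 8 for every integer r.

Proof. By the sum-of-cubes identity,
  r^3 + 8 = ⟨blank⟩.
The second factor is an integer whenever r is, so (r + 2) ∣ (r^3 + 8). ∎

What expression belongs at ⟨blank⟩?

(r + 2)(r^2 - 2r + 4)

a^3 + b^3 = (a + b)(a^2 - ab + b^2). With a = r, b = 2:
r^3 + 8 = (r + 2)(r^2 - 2r + 4).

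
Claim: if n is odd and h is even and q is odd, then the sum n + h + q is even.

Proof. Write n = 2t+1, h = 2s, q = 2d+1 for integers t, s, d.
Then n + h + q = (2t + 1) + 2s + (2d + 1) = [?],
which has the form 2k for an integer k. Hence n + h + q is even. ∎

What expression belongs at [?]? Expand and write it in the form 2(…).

2(d + s + t + 1)

(2t + 1) + 2s + (2d + 1) = 2d + 2s + 2t + 2
= 2(d + s + t + 1).
Since d + s + t + 1 is an integer, the sum is of the form 2k for an integer k.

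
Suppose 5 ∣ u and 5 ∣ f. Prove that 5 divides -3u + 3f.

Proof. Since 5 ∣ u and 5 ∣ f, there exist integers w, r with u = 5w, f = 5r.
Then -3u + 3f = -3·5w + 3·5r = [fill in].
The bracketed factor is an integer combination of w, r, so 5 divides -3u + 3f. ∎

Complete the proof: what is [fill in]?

5(3r - 3w)

Pull the common 5 out of every term: -3·5w + 3·5r = 5(3r - 3w).
3r - 3w is an integer, which exhibits the divisibility.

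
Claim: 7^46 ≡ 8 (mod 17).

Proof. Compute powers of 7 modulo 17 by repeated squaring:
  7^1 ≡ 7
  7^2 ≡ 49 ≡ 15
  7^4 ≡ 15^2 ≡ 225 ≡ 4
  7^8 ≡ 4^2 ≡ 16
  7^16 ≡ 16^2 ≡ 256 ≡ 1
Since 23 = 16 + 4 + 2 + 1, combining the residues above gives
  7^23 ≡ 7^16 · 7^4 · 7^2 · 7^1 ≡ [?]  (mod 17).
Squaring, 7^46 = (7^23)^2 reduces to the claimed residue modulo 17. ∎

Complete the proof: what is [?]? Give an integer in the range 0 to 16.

12

7^16 · 7^4 · 7^2 · 7^1 ≡ 1 · 4 · 15 · 7 = 420.
420 mod 17 = 12, so 7^23 ≡ 12 (mod 17).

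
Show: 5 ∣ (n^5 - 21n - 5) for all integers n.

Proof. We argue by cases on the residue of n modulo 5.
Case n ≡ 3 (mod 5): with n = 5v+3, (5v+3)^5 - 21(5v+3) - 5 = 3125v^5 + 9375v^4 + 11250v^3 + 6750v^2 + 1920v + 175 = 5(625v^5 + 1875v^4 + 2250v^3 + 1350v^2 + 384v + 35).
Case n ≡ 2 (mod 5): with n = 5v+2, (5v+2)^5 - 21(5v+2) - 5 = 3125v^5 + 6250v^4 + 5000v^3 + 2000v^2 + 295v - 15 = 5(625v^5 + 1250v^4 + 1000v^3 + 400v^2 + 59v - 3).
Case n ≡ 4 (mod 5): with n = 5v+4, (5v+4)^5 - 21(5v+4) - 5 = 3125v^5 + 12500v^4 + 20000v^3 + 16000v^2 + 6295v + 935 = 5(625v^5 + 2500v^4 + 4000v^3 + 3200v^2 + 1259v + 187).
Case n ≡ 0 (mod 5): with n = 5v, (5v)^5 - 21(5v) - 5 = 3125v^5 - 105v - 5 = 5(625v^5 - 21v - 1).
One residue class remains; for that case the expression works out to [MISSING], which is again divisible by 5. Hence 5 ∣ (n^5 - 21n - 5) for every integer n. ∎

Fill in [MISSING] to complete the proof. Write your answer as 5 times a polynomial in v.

5(625v^5 + 625v^4 + 250v^3 + 50v^2 - 16v - 5)

The residues treated are {3, 2, 4, 0}, so the missing case is n ≡ 1 (mod 5); write n = 5v+1.
Then (5v+1)^5 - 21(5v+1) - 5 = 3125v^5 + 3125v^4 + 1250v^3 + 250v^2 - 80v - 25 = 5(625v^5 + 625v^4 + 250v^3 + 50v^2 - 16v - 5).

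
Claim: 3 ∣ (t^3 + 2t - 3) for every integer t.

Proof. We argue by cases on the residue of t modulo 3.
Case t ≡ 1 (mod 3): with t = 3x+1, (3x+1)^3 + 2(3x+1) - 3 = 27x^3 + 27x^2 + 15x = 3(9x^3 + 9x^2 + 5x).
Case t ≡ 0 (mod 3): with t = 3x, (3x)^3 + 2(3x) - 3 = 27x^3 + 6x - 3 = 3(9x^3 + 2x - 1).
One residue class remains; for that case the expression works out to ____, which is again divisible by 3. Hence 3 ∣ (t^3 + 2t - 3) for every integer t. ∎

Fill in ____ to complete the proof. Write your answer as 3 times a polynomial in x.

3(9x^3 + 18x^2 + 14x + 3)

Only t ≡ 2 (mod 3) is unaccounted for. Put t = 3x+2:
(3x+2)^3 + 2(3x+2) - 3 expands to 27x^3 + 54x^2 + 42x + 9,
and factoring out 3 leaves 3(9x^3 + 18x^2 + 14x + 3).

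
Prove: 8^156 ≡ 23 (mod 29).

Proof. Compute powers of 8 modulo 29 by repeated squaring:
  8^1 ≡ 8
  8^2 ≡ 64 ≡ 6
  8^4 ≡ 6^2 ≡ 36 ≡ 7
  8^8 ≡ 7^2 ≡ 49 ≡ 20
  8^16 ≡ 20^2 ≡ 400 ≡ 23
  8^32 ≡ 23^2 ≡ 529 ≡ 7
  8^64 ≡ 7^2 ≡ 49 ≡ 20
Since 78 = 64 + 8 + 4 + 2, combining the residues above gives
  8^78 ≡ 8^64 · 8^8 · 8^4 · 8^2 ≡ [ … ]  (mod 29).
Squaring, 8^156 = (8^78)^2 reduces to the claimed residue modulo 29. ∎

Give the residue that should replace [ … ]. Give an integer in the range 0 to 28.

8^64 · 8^8 · 8^4 · 8^2 ≡ 20 · 20 · 7 · 6 = 16800.
16800 mod 29 = 9, so 8^78 ≡ 9 (mod 29).

9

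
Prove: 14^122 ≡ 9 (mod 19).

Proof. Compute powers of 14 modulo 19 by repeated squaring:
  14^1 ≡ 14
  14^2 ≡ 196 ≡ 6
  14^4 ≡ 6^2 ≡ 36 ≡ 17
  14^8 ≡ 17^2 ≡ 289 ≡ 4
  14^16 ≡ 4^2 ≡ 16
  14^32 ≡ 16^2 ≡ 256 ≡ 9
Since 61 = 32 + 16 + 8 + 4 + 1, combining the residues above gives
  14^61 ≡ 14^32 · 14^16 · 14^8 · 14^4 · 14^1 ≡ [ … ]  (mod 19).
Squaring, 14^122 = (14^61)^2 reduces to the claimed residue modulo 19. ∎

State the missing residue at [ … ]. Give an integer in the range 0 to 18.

3

Multiply the listed residues: 9 · 16 · 4 · 17 · 14 = 144 → 576 → 9792 → 137088.
Reducing modulo 19: 137088 = 7215·19 + 3, so 14^61 ≡ 3.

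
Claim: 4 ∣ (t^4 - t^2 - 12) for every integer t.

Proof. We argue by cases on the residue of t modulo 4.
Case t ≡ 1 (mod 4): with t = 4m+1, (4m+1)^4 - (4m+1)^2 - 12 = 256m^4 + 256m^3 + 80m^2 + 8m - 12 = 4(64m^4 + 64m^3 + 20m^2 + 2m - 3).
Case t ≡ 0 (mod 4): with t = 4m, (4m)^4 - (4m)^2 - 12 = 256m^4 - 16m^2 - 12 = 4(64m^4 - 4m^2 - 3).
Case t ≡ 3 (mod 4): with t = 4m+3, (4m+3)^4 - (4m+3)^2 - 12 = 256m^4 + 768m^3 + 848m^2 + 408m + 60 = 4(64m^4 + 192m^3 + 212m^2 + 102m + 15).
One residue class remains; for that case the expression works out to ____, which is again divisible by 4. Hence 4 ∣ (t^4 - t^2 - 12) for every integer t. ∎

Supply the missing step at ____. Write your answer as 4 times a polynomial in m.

The residues treated are {1, 0, 3}, so the missing case is t ≡ 2 (mod 4); write t = 4m+2.
Then (4m+2)^4 - (4m+2)^2 - 12 = 256m^4 + 512m^3 + 368m^2 + 112m = 4(64m^4 + 128m^3 + 92m^2 + 28m).

4(64m^4 + 128m^3 + 92m^2 + 28m)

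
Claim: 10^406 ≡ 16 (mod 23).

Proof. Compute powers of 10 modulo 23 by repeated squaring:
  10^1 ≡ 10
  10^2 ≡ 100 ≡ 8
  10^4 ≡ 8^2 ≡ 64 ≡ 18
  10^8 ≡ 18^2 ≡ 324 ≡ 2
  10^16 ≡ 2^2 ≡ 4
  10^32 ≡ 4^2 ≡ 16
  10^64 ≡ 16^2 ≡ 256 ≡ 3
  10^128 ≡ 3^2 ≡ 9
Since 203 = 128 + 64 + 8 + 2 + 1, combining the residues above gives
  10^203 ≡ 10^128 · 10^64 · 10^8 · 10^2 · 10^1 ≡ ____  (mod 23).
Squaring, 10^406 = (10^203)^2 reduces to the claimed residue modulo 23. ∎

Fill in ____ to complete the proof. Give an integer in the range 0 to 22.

10^128 · 10^64 · 10^8 · 10^2 · 10^1 ≡ 9 · 3 · 2 · 8 · 10 = 4320.
4320 mod 23 = 19, so 10^203 ≡ 19 (mod 23).

19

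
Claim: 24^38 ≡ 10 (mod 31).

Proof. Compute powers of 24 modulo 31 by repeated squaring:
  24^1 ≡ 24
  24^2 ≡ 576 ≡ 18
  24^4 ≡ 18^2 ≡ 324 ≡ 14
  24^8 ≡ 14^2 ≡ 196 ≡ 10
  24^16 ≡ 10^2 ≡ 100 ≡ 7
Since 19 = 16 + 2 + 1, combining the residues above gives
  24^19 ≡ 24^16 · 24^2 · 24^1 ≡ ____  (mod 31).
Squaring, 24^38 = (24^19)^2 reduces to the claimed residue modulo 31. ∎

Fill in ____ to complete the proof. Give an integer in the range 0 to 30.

24^16 · 24^2 · 24^1 ≡ 7 · 18 · 24 = 3024.
3024 mod 31 = 17, so 24^19 ≡ 17 (mod 31).

17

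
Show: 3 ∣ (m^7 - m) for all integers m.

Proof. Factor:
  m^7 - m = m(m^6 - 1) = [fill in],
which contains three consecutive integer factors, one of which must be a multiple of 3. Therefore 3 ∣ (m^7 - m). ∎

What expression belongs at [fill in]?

m^6 - 1 = (m^2 - 1)(m^4 + m^2 + 1), and m^2 - 1 = (m-1)(m+1).
So m(m^6 - 1) = (m - 1)m(m + 1)(m^4 + m^2 + 1).

(m - 1)m(m + 1)(m^4 + m^2 + 1)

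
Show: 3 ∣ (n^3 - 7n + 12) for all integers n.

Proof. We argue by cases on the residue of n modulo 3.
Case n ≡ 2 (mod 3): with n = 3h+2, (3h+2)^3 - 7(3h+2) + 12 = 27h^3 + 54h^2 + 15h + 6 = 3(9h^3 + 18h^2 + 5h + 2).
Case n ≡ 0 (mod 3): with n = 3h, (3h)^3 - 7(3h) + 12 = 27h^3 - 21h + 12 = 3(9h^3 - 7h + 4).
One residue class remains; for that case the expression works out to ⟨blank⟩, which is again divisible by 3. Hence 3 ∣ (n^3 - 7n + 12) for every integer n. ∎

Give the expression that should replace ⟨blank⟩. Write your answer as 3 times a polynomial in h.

3(9h^3 + 9h^2 - 4h + 2)

The residues treated are {2, 0}, so the missing case is n ≡ 1 (mod 3); write n = 3h+1.
Then (3h+1)^3 - 7(3h+1) + 12 = 27h^3 + 27h^2 - 12h + 6 = 3(9h^3 + 9h^2 - 4h + 2).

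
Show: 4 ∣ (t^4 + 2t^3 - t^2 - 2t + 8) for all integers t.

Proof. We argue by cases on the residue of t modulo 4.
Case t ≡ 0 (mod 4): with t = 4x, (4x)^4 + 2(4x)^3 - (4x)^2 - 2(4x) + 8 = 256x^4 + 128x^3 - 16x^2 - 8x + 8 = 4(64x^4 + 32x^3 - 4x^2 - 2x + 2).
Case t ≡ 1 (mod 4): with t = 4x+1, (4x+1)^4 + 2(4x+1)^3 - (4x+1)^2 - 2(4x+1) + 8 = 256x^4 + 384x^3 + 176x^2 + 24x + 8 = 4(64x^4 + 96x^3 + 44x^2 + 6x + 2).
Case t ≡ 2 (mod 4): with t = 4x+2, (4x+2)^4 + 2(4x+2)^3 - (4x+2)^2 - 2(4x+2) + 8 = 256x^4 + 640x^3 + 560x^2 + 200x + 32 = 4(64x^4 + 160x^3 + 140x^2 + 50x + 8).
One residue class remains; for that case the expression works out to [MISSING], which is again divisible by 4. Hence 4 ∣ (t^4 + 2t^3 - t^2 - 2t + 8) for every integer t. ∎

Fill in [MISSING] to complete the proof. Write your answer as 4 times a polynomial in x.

The residues treated are {0, 1, 2}, so the missing case is t ≡ 3 (mod 4); write t = 4x+3.
Then (4x+3)^4 + 2(4x+3)^3 - (4x+3)^2 - 2(4x+3) + 8 = 256x^4 + 896x^3 + 1136x^2 + 616x + 128 = 4(64x^4 + 224x^3 + 284x^2 + 154x + 32).

4(64x^4 + 224x^3 + 284x^2 + 154x + 32)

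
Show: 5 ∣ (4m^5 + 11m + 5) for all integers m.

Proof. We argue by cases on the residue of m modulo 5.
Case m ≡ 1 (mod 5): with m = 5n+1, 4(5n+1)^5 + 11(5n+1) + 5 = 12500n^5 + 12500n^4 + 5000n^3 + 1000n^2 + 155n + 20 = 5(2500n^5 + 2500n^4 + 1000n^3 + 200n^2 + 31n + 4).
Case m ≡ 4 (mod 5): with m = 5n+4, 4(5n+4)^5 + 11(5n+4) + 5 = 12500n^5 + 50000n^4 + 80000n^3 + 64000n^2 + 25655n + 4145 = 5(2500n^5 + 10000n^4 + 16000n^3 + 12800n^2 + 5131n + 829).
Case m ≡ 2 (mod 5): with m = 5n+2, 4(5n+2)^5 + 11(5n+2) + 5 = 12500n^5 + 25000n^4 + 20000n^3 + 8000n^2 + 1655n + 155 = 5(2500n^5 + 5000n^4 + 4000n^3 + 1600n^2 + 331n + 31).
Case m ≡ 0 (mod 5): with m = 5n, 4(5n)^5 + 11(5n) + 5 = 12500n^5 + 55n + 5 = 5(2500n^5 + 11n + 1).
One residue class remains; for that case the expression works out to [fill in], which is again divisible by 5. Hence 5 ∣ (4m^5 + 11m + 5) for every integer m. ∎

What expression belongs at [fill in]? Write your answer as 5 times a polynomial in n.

5(2500n^5 + 7500n^4 + 9000n^3 + 5400n^2 + 1631n + 202)

Only m ≡ 3 (mod 5) is unaccounted for. Put m = 5n+3:
4(5n+3)^5 + 11(5n+3) + 5 expands to 12500n^5 + 37500n^4 + 45000n^3 + 27000n^2 + 8155n + 1010,
and factoring out 5 leaves 5(2500n^5 + 7500n^4 + 9000n^3 + 5400n^2 + 1631n + 202).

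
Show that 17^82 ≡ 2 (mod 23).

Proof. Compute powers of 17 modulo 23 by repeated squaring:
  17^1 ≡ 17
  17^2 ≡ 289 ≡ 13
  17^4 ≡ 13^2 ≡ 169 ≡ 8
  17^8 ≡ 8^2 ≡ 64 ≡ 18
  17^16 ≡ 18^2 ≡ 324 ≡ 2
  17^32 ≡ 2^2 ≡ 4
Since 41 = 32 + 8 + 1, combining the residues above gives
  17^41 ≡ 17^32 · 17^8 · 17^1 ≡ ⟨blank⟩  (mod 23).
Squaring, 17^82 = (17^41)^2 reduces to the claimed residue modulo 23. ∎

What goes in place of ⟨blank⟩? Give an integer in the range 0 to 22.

5

Multiply the listed residues: 4 · 18 · 17 = 72 → 1224.
Reducing modulo 23: 1224 = 53·23 + 5, so 17^41 ≡ 5.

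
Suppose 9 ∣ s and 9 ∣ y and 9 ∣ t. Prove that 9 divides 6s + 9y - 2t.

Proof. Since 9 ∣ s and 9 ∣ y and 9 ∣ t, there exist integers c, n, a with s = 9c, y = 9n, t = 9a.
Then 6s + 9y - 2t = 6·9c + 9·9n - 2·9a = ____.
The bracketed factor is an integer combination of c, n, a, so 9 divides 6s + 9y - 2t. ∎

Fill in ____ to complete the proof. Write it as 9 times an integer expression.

9(-2a + 6c + 9n)

Each term has a factor of 9: 6·9c + 9·9n - 2·9a = 9·(-2a + 6c + 9n).
Since -2a + 6c + 9n is an integer, 9 ∣ (6s + 9y - 2t).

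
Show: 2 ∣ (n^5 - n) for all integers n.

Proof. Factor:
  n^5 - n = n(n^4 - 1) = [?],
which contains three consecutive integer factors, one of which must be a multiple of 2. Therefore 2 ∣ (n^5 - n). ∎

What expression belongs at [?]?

(n - 1)n(n + 1)(n^2 + 1)

n^4 - 1 = (n^2 - 1)(n^2 + 1), and n^2 - 1 = (n-1)(n+1).
So n(n^4 - 1) = (n - 1)n(n + 1)(n^2 + 1).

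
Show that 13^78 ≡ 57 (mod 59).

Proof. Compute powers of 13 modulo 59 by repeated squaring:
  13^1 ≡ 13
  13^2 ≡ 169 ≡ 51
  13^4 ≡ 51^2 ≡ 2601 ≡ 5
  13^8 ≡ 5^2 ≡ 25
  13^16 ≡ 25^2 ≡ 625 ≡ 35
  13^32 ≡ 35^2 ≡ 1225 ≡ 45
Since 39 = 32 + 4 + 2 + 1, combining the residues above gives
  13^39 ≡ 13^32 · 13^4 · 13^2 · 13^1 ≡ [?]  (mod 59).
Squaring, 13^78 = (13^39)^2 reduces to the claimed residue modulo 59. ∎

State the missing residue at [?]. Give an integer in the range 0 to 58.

Multiply the listed residues: 45 · 5 · 51 · 13 = 225 → 11475 → 149175.
Reducing modulo 59: 149175 = 2528·59 + 23, so 13^39 ≡ 23.

23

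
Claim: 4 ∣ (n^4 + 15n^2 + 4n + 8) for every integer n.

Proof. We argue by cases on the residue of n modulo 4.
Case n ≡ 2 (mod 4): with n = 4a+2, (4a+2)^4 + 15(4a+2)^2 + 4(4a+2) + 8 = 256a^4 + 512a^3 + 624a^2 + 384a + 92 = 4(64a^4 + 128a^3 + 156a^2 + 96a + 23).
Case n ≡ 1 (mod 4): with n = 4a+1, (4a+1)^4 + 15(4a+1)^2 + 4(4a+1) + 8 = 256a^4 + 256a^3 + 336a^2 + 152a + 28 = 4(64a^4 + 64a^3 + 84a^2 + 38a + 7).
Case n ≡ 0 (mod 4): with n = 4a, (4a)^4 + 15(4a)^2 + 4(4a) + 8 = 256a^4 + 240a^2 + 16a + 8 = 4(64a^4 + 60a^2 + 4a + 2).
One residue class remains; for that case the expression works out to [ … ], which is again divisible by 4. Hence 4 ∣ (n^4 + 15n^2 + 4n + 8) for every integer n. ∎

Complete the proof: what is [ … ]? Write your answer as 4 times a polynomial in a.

The residues treated are {2, 1, 0}, so the missing case is n ≡ 3 (mod 4); write n = 4a+3.
Then (4a+3)^4 + 15(4a+3)^2 + 4(4a+3) + 8 = 256a^4 + 768a^3 + 1104a^2 + 808a + 236 = 4(64a^4 + 192a^3 + 276a^2 + 202a + 59).

4(64a^4 + 192a^3 + 276a^2 + 202a + 59)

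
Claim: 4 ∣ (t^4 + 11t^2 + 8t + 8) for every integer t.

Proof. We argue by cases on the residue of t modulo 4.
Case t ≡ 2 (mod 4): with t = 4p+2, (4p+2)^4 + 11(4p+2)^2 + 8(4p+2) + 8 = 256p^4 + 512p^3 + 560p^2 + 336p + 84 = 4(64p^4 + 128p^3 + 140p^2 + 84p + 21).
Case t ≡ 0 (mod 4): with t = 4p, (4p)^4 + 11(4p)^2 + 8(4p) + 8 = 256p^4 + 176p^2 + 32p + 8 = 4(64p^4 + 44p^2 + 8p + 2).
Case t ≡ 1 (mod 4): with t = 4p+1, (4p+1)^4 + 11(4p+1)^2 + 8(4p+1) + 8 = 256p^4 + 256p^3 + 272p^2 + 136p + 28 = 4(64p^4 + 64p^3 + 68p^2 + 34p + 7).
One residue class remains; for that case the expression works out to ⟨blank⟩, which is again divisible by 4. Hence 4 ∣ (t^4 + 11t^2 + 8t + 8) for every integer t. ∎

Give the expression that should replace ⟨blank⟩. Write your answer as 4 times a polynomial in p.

4(64p^4 + 192p^3 + 260p^2 + 182p + 53)

The residues treated are {2, 0, 1}, so the missing case is t ≡ 3 (mod 4); write t = 4p+3.
Then (4p+3)^4 + 11(4p+3)^2 + 8(4p+3) + 8 = 256p^4 + 768p^3 + 1040p^2 + 728p + 212 = 4(64p^4 + 192p^3 + 260p^2 + 182p + 53).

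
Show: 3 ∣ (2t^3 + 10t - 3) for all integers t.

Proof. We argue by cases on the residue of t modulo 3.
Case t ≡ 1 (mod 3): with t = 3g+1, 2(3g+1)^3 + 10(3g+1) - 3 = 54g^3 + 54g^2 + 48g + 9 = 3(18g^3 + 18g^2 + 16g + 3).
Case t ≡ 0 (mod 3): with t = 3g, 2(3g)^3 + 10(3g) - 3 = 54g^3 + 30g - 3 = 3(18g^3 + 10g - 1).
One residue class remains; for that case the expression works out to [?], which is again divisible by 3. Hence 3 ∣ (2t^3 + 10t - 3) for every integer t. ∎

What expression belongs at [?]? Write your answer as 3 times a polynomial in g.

The residues treated are {1, 0}, so the missing case is t ≡ 2 (mod 3); write t = 3g+2.
Then 2(3g+2)^3 + 10(3g+2) - 3 = 54g^3 + 108g^2 + 102g + 33 = 3(18g^3 + 36g^2 + 34g + 11).

3(18g^3 + 36g^2 + 34g + 11)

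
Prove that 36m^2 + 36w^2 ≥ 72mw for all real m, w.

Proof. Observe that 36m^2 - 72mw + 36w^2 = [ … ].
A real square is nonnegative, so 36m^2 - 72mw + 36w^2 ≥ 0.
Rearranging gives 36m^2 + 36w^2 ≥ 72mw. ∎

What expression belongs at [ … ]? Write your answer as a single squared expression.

The leading and trailing coefficients are 6^2 and 6^2, and 72 = 2·6·6, so the trinomial is (6m - 6w)^2.
Hence 36m^2 - 72mw + 36w^2 ≥ 0.

(6m - 6w)^2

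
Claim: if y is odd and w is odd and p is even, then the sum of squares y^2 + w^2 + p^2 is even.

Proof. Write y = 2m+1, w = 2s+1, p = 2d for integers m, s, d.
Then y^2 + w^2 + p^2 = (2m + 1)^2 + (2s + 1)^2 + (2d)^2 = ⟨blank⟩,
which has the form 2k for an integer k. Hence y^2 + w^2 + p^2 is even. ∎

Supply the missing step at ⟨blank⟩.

2(2d^2 + 2m^2 + 2m + 2s^2 + 2s + 1)

Expanding: (2m + 1)^2 + (2s + 1)^2 + (2d)^2 = 4d^2 + 4m^2 + 4m + 4s^2 + 4s + 2.
Every term is even; pulling out the factor of 2 gives 2(2d^2 + 2m^2 + 2m + 2s^2 + 2s + 1).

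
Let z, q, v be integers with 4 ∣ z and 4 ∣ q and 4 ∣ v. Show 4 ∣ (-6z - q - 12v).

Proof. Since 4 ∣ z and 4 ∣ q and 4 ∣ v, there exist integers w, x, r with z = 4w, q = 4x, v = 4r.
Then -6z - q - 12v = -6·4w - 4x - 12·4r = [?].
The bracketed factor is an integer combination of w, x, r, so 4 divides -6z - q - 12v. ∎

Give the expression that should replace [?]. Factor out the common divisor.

Each term has a factor of 4: -6·4w - 4x - 12·4r = 4·(-12r - 6w - x).
Since -12r - 6w - x is an integer, 4 ∣ (-6z - q - 12v).

4(-12r - 6w - x)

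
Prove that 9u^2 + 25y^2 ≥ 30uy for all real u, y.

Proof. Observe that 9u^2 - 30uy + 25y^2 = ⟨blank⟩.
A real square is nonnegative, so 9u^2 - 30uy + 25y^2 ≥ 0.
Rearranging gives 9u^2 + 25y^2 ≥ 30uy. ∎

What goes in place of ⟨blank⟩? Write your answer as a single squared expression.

(3u - 5y)^2

The leading and trailing coefficients are 3^2 and 5^2, and 30 = 2·3·5, so the trinomial is (3u - 5y)^2.
Hence 9u^2 - 30uy + 25y^2 ≥ 0.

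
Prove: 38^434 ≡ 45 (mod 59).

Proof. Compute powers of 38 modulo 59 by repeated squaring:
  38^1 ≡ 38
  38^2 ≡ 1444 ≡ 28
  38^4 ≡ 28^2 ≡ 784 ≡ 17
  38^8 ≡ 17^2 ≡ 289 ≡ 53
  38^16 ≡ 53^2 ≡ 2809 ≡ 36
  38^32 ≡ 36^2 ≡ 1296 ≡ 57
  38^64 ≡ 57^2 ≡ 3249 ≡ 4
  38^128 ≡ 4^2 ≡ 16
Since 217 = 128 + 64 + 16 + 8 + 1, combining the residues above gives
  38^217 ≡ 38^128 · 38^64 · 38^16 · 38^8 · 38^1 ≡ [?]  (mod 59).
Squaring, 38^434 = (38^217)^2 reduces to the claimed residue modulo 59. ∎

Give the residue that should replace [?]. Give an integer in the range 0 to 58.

Multiply the listed residues: 16 · 4 · 36 · 53 · 38 = 64 → 2304 → 122112 → 4640256.
Reducing modulo 59: 4640256 = 78648·59 + 24, so 38^217 ≡ 24.

24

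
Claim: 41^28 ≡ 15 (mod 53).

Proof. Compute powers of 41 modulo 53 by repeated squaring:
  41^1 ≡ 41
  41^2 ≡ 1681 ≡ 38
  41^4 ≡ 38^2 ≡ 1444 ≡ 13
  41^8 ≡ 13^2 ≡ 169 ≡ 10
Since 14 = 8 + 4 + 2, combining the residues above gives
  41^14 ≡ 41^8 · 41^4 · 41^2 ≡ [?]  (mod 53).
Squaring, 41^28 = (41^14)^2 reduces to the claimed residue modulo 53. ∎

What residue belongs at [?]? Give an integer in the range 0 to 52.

41^8 · 41^4 · 41^2 ≡ 10 · 13 · 38 = 4940.
4940 mod 53 = 11, so 41^14 ≡ 11 (mod 53).

11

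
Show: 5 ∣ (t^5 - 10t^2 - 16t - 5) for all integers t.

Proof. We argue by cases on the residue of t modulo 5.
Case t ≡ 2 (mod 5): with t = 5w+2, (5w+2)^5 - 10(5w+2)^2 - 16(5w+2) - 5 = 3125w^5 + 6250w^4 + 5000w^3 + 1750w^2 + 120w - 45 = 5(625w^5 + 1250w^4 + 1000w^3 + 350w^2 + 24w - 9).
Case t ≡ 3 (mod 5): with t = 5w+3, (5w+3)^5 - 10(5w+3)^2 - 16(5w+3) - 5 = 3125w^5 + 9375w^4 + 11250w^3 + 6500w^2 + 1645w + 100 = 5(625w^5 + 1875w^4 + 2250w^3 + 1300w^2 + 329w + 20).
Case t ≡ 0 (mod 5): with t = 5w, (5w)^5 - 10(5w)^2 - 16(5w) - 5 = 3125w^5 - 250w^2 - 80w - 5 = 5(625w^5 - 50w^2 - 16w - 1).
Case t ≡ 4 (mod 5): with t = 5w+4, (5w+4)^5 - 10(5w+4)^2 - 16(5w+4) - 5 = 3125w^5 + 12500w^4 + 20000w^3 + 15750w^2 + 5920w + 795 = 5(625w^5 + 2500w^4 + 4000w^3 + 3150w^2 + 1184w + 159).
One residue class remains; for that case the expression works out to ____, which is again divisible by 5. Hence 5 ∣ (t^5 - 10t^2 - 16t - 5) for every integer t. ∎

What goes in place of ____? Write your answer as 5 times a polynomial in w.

5(625w^5 + 625w^4 + 250w^3 - 31w - 6)

Only t ≡ 1 (mod 5) is unaccounted for. Put t = 5w+1:
(5w+1)^5 - 10(5w+1)^2 - 16(5w+1) - 5 expands to 3125w^5 + 3125w^4 + 1250w^3 - 155w - 30,
and factoring out 5 leaves 5(625w^5 + 625w^4 + 250w^3 - 31w - 6).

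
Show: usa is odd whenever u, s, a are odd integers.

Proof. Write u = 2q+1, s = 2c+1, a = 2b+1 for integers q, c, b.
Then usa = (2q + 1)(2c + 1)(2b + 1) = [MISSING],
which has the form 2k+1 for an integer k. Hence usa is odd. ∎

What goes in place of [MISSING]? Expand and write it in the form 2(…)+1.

(2q + 1)(2c + 1)(2b + 1) = 8bcq + 4bc + 4bq + 2b + 4cq + 2c + 2q + 1
= 2(4bcq + 2bc + 2bq + b + 2cq + c + q) + 1.
Since 4bcq + 2bc + 2bq + b + 2cq + c + q is an integer, the product is of the form 2k+1 for an integer k.

2(4bcq + 2bc + 2bq + b + 2cq + c + q) + 1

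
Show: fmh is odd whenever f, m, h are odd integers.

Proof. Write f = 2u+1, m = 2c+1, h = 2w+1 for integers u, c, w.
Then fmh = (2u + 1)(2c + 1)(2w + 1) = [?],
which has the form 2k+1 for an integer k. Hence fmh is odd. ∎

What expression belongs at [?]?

Expanding: (2u + 1)(2c + 1)(2w + 1) = 8cuw + 4cu + 4cw + 2c + 4uw + 2u + 2w + 1.
Every term except the constant is even, so this is 2(4cuw + 2cu + 2cw + c + 2uw + u + w) + 1,
and 4cuw + 2cu + 2cw + c + 2uw + u + w ∈ ℤ gives the required form.

2(4cuw + 2cu + 2cw + c + 2uw + u + w) + 1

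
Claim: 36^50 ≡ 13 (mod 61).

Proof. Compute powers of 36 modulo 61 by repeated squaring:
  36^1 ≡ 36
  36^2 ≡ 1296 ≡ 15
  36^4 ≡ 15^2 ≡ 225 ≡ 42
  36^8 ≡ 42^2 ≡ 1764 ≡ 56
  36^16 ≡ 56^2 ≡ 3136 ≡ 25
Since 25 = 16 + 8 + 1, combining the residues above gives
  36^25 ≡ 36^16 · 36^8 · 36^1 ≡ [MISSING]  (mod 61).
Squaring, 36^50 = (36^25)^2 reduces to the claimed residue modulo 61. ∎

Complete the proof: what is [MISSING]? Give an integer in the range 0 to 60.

14

36^16 · 36^8 · 36^1 ≡ 25 · 56 · 36 = 50400.
50400 mod 61 = 14, so 36^25 ≡ 14 (mod 61).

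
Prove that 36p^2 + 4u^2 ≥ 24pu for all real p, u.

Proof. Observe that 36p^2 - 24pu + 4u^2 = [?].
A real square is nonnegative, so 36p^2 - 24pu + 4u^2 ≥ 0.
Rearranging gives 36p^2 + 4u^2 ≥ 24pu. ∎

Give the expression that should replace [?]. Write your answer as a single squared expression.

(6p - 2u)^2

The leading and trailing coefficients are 6^2 and 2^2, and 24 = 2·6·2, so the trinomial is (6p - 2u)^2.
Hence 36p^2 - 24pu + 4u^2 ≥ 0.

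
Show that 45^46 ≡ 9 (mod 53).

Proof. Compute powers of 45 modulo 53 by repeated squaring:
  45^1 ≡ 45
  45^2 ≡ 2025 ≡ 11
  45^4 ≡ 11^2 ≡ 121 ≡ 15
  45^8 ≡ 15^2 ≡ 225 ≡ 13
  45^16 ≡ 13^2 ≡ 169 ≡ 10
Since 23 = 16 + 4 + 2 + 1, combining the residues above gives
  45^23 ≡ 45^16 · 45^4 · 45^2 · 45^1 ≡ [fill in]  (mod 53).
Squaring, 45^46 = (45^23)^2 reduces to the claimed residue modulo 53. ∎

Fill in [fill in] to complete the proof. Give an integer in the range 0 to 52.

Multiply the listed residues: 10 · 15 · 11 · 45 = 150 → 1650 → 74250.
Reducing modulo 53: 74250 = 1400·53 + 50, so 45^23 ≡ 50.

50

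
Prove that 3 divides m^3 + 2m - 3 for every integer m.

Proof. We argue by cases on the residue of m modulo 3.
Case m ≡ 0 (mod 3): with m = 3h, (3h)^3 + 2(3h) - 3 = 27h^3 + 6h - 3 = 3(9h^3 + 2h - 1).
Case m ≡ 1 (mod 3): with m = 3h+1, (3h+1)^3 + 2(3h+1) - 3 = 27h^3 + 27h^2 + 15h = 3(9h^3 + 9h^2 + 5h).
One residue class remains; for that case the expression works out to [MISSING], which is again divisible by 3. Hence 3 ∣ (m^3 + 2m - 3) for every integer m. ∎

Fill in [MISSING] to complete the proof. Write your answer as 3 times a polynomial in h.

3(9h^3 + 18h^2 + 14h + 3)

The residues treated are {0, 1}, so the missing case is m ≡ 2 (mod 3); write m = 3h+2.
Then (3h+2)^3 + 2(3h+2) - 3 = 27h^3 + 54h^2 + 42h + 9 = 3(9h^3 + 18h^2 + 14h + 3).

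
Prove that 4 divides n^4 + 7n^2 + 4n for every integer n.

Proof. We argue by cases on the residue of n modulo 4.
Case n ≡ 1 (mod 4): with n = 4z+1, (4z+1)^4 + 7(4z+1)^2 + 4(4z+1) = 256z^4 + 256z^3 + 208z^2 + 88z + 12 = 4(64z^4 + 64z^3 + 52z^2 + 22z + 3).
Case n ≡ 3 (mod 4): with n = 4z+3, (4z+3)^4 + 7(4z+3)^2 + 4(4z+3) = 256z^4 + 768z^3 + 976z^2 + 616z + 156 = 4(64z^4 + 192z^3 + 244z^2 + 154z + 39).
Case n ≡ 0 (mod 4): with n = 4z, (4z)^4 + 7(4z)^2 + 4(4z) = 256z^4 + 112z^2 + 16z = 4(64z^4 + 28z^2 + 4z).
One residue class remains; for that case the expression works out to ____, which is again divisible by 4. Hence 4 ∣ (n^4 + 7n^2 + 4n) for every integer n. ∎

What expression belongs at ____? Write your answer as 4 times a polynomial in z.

The residues treated are {1, 3, 0}, so the missing case is n ≡ 2 (mod 4); write n = 4z+2.
Then (4z+2)^4 + 7(4z+2)^2 + 4(4z+2) = 256z^4 + 512z^3 + 496z^2 + 256z + 52 = 4(64z^4 + 128z^3 + 124z^2 + 64z + 13).

4(64z^4 + 128z^3 + 124z^2 + 64z + 13)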